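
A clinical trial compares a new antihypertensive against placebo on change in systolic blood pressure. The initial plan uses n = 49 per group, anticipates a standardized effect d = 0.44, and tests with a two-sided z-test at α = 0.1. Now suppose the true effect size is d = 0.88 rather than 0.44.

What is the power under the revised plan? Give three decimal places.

Power ≈ 0.997

With d = 0.88: δ = d·√(n/2) = 0.88 × √(49/2) = 4.3558. Critical value z_{0.05} = 1.645.
Revised power = Φ(δ − 1.645) + Φ(−δ − 1.645) = Φ(2.711) + Φ(-6.001) = 0.9966 + 0.0000 = 0.9966.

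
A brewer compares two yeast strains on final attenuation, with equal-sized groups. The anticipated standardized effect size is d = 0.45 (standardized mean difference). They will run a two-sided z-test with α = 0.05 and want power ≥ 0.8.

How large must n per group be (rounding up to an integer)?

n = 78 per group

For power 0.8 need Φ(δ − z_{0.025}) = 0.8, so δ = z_{0.025} + z_{0.20} = 1.960 + 0.842 = 2.802.
(Ignoring the negligible lower-tail rejection probability gives the usual closed-form inversion.)
δ = d·√(n/2) ⇒ n = 2(δ/d)² = 2 × (2.802 / 0.45)² = 77.52.
Rounding up, n = 78 per group.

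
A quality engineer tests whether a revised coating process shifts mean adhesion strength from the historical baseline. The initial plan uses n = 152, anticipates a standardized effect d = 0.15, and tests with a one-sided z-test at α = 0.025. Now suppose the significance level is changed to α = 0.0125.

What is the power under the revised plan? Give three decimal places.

Power ≈ 0.348

δ = d·√n = 0.15 × √152 = 1.8493 (unchanged). New critical value: z_{0.0125} = 2.241.
Revised power = P(Z > 2.241 − δ) = Φ(-0.392) = 0.3475.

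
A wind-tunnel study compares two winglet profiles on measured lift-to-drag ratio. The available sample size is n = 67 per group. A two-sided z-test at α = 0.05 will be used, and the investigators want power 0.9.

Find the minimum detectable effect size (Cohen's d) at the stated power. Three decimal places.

Required noncentrality: δ = z_{0.025} + z_{0.10} = 1.960 + 1.282 = 3.242.
(The second rejection-region term Φ(−δ − z_{α/2}) is negligible and dropped.)
δ = d·√(n/2) ⇒ d = δ/√(n/2) = 3.242/√(67/2) = 0.5600.

d ≈ 0.560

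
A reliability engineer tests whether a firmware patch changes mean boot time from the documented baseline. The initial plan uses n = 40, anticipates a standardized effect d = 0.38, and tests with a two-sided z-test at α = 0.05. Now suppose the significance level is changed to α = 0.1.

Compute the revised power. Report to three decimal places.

Power ≈ 0.776

δ = d·√n = 0.38 × √40 = 2.4033 (unchanged). New critical value: z_{0.05} = 1.645.
Revised power = Φ(δ − 1.645) + Φ(−δ − 1.645) = Φ(0.758) + Φ(-4.048) = 0.7759 + 0.0000 = 0.7759.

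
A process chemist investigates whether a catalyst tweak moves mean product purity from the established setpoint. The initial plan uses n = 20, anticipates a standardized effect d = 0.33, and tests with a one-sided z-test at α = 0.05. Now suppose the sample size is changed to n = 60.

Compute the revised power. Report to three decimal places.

Power ≈ 0.819

With n = 60: δ = d·√n = 0.33 × √60 = 2.5562. Critical value z_{0.05} = 1.645.
Revised power = Φ(δ − 1.645) = Φ(0.911) = 0.8189.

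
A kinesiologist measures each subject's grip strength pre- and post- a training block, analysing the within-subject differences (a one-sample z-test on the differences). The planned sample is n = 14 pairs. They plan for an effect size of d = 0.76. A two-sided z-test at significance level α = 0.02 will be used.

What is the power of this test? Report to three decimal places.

Noncentrality parameter: δ = d·√n = 0.76 × √14 = 2.8437
Critical value for a two-sided test at α = 0.02: z_{α/2} = 2.326.
Power = Φ(δ − 2.326) + Φ(−δ − 2.326) = Φ(0.517) + Φ(-5.170) = 0.6975 + 0.0000 = 0.6975.

Power ≈ 0.698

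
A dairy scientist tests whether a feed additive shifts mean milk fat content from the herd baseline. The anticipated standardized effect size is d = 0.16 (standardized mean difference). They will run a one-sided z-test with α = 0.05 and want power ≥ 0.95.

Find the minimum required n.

n = 423

For power 0.95 need Φ(δ − z_{0.05}) = 0.95, so δ = z_{0.05} + z_{0.05} = 1.645 + 1.645 = 3.290.
δ = d·√n ⇒ n = (δ/d)² = (3.290 / 0.16)² = 422.74.
Round up to the next whole unit.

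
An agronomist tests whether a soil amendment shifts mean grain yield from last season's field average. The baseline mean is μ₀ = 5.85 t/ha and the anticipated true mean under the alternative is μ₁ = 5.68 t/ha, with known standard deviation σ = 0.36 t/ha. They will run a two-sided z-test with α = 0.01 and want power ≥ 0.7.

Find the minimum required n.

n = 44

Standardized effect: d = |μ₁ − μ₀| / σ = |5.68 − 5.85| / 0.36 = 0.4722
For power 0.7 need Φ(δ − z_{0.005}) = 0.7, so δ = z_{0.005} + z_{0.30} = 2.576 + 0.524 = 3.100.
(For δ > 0 the lower-tail rejection region contributes negligibly to power, so the one-term inversion is standard.)
δ = d·√n ⇒ n = (δ/d)² = (3.100 / 0.4722)² = 43.10.
Round up to the next whole unit.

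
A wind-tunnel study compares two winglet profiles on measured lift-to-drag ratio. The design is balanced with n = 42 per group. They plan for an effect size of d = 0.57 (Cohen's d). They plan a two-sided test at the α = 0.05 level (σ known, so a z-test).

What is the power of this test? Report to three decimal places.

Noncentrality parameter: δ = d·√(n/2) = 0.57 × √(42/2) = 2.6121
Critical value for a two-sided test at α = 0.05: z_{α/2} = 1.960.
Power = Φ(δ − 1.960) + Φ(−δ − 1.960) = Φ(0.652) + Φ(-4.572) = 0.7428 + 0.0000 = 0.7428.

Power ≈ 0.743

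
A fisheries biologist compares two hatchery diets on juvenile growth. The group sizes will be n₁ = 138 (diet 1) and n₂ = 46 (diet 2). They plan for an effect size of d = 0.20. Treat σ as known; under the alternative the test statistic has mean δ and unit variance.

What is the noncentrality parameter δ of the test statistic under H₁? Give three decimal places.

δ ≈ 1.175

δ = d / √(1/n₁ + 1/n₂) = 0.20 / √(1/138 + 1/46) = 1.1747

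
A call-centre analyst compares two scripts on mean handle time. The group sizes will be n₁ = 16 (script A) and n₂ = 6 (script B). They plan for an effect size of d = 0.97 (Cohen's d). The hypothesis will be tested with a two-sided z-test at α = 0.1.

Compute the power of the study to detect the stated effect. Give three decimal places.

Noncentrality parameter: δ = d / √(1/n₁ + 1/n₂) = 0.97 / √(1/16 + 1/6) = 2.0263
Two-sided α = 0.1 → critical value z_{0.05} = 1.645.
Power = Φ(δ − 1.645) + Φ(−δ − 1.645) = Φ(0.381) + Φ(-3.671) = 0.6486 + 0.0001 = 0.6487.

Power ≈ 0.649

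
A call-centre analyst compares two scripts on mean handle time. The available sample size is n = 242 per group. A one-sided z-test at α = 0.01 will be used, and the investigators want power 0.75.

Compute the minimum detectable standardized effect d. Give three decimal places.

d ≈ 0.273

Need Φ(δ − 2.326) = 0.75, so δ = 2.326 + 0.674 = 3.001.
δ = d·√(n/2) ⇒ d = δ/√(n/2) = 3.001/√(242/2) = 0.2728.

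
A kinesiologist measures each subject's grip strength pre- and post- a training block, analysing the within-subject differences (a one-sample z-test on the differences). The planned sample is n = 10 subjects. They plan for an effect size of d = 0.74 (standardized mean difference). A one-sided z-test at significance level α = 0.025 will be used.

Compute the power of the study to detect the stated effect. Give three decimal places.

Power ≈ 0.648

Noncentrality parameter: δ = d·√n = 0.74 × √10 = 2.3401
One-sided α = 0.025 → critical value z_{0.025} = 1.960.
Power = Φ(δ − 1.960) = Φ(0.380) = 0.6481.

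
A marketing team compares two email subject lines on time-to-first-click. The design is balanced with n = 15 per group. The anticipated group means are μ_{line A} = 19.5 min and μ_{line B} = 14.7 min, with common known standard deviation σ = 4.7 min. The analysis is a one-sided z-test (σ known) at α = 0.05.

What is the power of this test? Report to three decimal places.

Power ≈ 0.875

Standardized effect: d = |μ_{line A} − μ_{line B}| / σ = |19.5 − 14.7| / 4.7 = 1.0213
Noncentrality parameter: δ = d·√(n/2) = 1.0213 × √(15/2) = 2.7969
One-sided α = 0.05 → critical value z_{0.05} = 1.645.
Power = Φ(δ − 1.645) = Φ(1.152) = 0.8753.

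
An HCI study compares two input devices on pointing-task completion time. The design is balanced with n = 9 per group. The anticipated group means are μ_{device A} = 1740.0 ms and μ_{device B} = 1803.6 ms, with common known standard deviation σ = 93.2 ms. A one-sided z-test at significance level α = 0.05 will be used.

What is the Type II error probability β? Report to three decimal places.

β ≈ 0.578

Standardized effect: d = |μ_{device A} − μ_{device B}| / σ = |1740.0 − 1803.6| / 93.2 = 0.6824
Noncentrality parameter: δ = d·√(n/2) = 0.6824 × √(9/2) = 1.4476
Critical value for a one-sided test at α = 0.05: z_α = 1.645.
Power = P(Z > 1.645 − δ) = Φ(-0.197) = 0.4218.
Type II error: β = 1 − power = 1 − 0.4218 = 0.5782.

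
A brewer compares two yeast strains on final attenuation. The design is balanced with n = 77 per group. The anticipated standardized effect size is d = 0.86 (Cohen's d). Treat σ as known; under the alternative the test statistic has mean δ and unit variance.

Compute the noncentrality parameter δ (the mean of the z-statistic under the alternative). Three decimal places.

δ ≈ 5.336

δ = d·√(n/2) = 0.86 × √(77/2) = 5.3362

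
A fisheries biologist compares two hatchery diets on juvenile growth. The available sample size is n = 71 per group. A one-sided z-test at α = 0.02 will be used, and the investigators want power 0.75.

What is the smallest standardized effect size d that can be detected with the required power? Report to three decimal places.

Need Φ(δ − 2.054) = 0.75, so δ = 2.054 + 0.674 = 2.728.
δ = d·√(n/2) ⇒ d = δ/√(n/2) = 2.728/√(71/2) = 0.4579.

d ≈ 0.458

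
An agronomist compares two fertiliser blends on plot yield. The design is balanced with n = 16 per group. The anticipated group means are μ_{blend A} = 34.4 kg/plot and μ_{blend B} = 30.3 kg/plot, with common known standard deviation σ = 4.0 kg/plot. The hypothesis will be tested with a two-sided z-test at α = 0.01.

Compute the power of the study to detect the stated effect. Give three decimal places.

Power ≈ 0.627

Standardized effect: d = |μ_{blend A} − μ_{blend B}| / σ = |34.4 − 30.3| / 4.0 = 1.0250
Noncentrality parameter: δ = d·√(n/2) = 1.0250 × √(16/2) = 2.8991
Two-sided α = 0.01 → critical value z_{0.005} = 2.576.
Power = Φ(δ − 2.576) + Φ(−δ − 2.576) = Φ(0.323) + Φ(-5.475) = 0.6268 + 0.0000 = 0.6268.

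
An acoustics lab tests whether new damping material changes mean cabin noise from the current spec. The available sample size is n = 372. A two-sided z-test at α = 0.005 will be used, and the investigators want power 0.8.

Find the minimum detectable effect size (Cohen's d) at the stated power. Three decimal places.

d ≈ 0.189

Required noncentrality: δ = z_{0.0025} + z_{0.20} = 2.807 + 0.842 = 3.649.
(Lower-tail contribution to power is negligible for δ > 0.)
δ = d·√n ⇒ d = δ/√n = 3.649/√372 = 0.1892.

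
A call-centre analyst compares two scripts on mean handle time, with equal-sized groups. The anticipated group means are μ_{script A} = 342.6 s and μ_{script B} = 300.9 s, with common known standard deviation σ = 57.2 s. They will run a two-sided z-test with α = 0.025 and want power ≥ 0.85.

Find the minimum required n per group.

n = 41 per group

Standardized effect: d = |μ_{script A} − μ_{script B}| / σ = |342.6 − 300.9| / 57.2 = 0.7290
Set Φ(δ − 2.241) = 0.85; then δ − 2.241 = Φ⁻¹(0.85) = 1.036, giving δ = 3.278.
(The Φ(−δ − z_{α/2}) term is vanishingly small for δ > 0 and is dropped in the standard sample-size formula.)
δ = d·√(n/2) ⇒ n = 2(δ/d)² = 2 × (3.278 / 0.7290)² = 40.43.
Rounding up, n = 41 per group.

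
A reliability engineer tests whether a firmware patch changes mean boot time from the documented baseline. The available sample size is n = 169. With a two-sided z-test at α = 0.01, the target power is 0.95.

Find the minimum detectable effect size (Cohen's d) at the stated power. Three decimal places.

Required noncentrality: δ = z_{0.005} + z_{0.05} = 2.576 + 1.645 = 4.221.
(Lower-tail contribution to power is negligible for δ > 0.)
δ = d·√n ⇒ d = δ/√n = 4.221/√169 = 0.3247.

d ≈ 0.325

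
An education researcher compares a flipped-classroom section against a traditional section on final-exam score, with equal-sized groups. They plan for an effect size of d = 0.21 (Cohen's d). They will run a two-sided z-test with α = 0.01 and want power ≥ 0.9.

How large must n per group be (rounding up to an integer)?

For power 0.9 need Φ(δ − z_{0.005}) = 0.9, so δ = z_{0.005} + z_{0.10} = 2.576 + 1.282 = 3.857.
(Ignoring the negligible lower-tail rejection probability gives the usual closed-form inversion.)
δ = d·√(n/2) ⇒ n = 2(δ/d)² = 2 × (3.857 / 0.21)² = 674.80.
Round up to the next whole unit.

n = 675 per group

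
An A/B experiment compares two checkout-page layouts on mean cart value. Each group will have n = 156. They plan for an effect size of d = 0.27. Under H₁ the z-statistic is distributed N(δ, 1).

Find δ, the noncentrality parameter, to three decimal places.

δ ≈ 2.385

The noncentrality parameter scales effect size by the design's sample-size factor: δ = d·√(n/2) = 0.27 × √(156/2) = 2.3846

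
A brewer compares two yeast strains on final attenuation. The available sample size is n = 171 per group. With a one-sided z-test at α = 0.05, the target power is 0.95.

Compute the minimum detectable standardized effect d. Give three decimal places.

Need Φ(δ − 1.645) = 0.95, so δ = 1.645 + 1.645 = 3.290.
δ = d·√(n/2) ⇒ d = δ/√(n/2) = 3.290/√(171/2) = 0.3558.

d ≈ 0.356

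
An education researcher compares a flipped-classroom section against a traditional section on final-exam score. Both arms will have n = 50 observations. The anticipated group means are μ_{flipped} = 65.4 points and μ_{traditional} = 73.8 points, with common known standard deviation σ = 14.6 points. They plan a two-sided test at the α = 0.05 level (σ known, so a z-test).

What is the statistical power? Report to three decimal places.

Power ≈ 0.820

Standardized effect: d = |μ_{flipped} − μ_{traditional}| / σ = |65.4 − 73.8| / 14.6 = 0.5753
Noncentrality parameter: δ = d·√(n/2) = 0.5753 × √(50/2) = 2.8767
Two-sided α = 0.05 → critical value z_{0.025} = 1.960.
Power = Φ(δ − 1.960) + Φ(−δ − 1.960) = Φ(0.917) + Φ(-4.837) = 0.8204 + 0.0000 = 0.8204.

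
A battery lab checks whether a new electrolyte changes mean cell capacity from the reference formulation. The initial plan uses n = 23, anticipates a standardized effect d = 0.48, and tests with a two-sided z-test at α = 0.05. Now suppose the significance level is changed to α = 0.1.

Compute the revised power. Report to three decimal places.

Power ≈ 0.744

δ = d·√n = 0.48 × √23 = 2.3020 (unchanged). New critical value: z_{0.05} = 1.645.
Revised power = Φ(δ − 1.645) + Φ(−δ − 1.645) = Φ(0.657) + Φ(-3.947) = 0.7445 + 0.0000 = 0.7445.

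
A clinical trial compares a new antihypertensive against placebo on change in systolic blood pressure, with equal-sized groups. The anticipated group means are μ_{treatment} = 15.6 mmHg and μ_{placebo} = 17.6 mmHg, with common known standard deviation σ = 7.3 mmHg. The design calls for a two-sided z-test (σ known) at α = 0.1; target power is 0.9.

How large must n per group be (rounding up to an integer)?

Standardized effect: d = |μ_{treatment} − μ_{placebo}| / σ = |15.6 − 17.6| / 7.3 = 0.2740
Set Φ(δ − 1.645) = 0.9; then δ − 1.645 = Φ⁻¹(0.9) = 1.282, giving δ = 2.926.
(Ignoring the negligible lower-tail rejection probability gives the usual closed-form inversion.)
δ = d·√(n/2) ⇒ n = 2(δ/d)² = 2 × (2.926 / 0.2740)² = 228.18.
Round up to the next whole unit.

n = 229 per group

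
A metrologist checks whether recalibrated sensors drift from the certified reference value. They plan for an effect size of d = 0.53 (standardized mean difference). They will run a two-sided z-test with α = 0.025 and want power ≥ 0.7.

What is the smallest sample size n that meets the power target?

For power 0.7 need Φ(δ − z_{0.0125}) = 0.7, so δ = z_{0.0125} + z_{0.30} = 2.241 + 0.524 = 2.766.
(The Φ(−δ − z_{α/2}) term is vanishingly small for δ > 0 and is dropped in the standard sample-size formula.)
δ = d·√n ⇒ n = (δ/d)² = (2.766 / 0.53)² = 27.23.
Round up to the next whole unit.

n = 28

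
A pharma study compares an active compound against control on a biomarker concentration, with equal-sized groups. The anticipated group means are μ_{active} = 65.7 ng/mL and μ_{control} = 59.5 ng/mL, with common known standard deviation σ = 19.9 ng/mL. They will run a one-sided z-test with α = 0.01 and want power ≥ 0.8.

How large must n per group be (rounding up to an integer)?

Standardized effect: d = |μ_{active} − μ_{control}| / σ = |65.7 − 59.5| / 19.9 = 0.3116
For power 0.8 need Φ(δ − z_{0.01}) = 0.8, so δ = z_{0.01} + z_{0.20} = 2.326 + 0.842 = 3.168.
δ = d·√(n/2) ⇒ n = 2(δ/d)² = 2 × (3.168 / 0.3116)² = 206.78.
Rounding up, n = 207 per group.

n = 207 per group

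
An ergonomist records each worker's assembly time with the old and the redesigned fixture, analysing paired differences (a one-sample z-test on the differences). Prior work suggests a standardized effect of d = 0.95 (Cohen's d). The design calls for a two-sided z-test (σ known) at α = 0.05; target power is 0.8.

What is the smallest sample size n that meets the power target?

n = 9

For power 0.8 need Φ(δ − z_{0.025}) = 0.8, so δ = z_{0.025} + z_{0.20} = 1.960 + 0.842 = 2.802.
(Ignoring the negligible lower-tail rejection probability gives the usual closed-form inversion.)
δ = d·√n ⇒ n = (δ/d)² = (2.802 / 0.95)² = 8.70.
Round up to the next whole unit.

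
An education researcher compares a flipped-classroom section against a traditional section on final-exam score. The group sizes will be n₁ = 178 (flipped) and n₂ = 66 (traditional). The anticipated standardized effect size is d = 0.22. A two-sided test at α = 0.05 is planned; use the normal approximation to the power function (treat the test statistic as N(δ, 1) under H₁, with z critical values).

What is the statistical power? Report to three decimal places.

Power ≈ 0.333

Noncentrality parameter: δ = d / √(1/n₁ + 1/n₂) = 0.22 / √(1/178 + 1/66) = 1.5265
Critical value for a two-sided test at α = 0.05: z_{α/2} = 1.960.
Power = Φ(δ − 1.960) + Φ(−δ − 1.960) = Φ(-0.433) + Φ(-3.487) = 0.3324 + 0.0002 = 0.3326.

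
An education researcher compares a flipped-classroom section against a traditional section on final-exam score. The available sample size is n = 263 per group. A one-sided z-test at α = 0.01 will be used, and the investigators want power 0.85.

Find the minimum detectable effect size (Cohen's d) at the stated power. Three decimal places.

d ≈ 0.293

Need Φ(δ − 2.326) = 0.85, so δ = 2.326 + 1.036 = 3.363.
δ = d·√(n/2) ⇒ d = δ/√(n/2) = 3.363/√(263/2) = 0.2932.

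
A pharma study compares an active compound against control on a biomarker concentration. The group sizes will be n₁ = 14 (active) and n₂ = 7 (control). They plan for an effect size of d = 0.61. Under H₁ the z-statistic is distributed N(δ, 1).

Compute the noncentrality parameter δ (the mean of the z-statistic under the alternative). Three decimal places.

The noncentrality parameter scales effect size by the design's sample-size factor: δ = d / √(1/n₁ + 1/n₂) = 0.61 / √(1/14 + 1/7) = 1.3178

δ ≈ 1.318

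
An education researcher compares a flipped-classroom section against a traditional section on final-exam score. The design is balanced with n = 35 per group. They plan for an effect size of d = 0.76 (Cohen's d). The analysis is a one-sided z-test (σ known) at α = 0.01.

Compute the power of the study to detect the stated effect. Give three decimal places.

Power ≈ 0.803

Noncentrality parameter: δ = d·√(n/2) = 0.76 × √(35/2) = 3.1793
Critical value for a one-sided test at α = 0.01: z_α = 2.326.
Power = Φ(δ − 2.326) = Φ(0.853) = 0.8032.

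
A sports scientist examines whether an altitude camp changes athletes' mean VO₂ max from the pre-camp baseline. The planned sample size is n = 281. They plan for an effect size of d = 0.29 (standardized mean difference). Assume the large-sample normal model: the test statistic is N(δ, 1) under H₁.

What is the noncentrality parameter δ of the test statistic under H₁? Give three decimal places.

δ ≈ 4.861

The noncentrality parameter scales effect size by the design's sample-size factor: δ = d·√n = 0.29 × √281 = 4.8613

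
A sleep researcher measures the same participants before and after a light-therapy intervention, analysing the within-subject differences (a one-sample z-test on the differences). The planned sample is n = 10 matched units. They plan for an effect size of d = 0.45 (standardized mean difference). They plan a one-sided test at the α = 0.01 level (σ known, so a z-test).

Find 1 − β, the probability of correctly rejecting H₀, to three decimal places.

Power ≈ 0.183

Noncentrality parameter: δ = d·√n = 0.45 × √10 = 1.4230
One-sided α = 0.01 → critical value z_{0.01} = 2.326.
Power = Φ(δ − 2.326) = Φ(-0.903) = 0.1832.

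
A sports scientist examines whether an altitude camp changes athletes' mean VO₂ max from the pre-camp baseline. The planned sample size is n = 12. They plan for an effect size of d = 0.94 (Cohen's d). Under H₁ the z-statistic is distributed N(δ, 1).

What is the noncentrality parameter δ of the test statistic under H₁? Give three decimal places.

δ ≈ 3.256

δ = d·√n = 0.94 × √12 = 3.2563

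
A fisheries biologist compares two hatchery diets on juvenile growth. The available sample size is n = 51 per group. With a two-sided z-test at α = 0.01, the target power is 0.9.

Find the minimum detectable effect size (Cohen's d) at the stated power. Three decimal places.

d ≈ 0.764

Need Φ(δ − 2.576) = 0.9, so δ = 2.576 + 1.282 = 3.857.
(Lower-tail contribution to power is negligible for δ > 0.)
δ = d·√(n/2) ⇒ d = δ/√(n/2) = 3.857/√(51/2) = 0.7639.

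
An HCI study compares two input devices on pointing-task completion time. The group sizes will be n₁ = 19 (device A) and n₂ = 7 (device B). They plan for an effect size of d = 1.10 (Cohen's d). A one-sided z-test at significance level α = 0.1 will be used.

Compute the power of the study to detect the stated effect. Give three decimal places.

Power ≈ 0.886

Noncentrality parameter: δ = d / √(1/n₁ + 1/n₂) = 1.10 / √(1/19 + 1/7) = 2.4879
Critical value for a one-sided test at α = 0.1: z_α = 1.282.
Power = Φ(δ − 1.282) = Φ(1.206) = 0.8862.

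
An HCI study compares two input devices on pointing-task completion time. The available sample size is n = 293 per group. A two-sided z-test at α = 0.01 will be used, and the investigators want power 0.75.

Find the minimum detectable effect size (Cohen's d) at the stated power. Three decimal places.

Required noncentrality: δ = z_{0.005} + z_{0.25} = 2.576 + 0.674 = 3.250.
(Lower-tail contribution to power is negligible for δ > 0.)
δ = d·√(n/2) ⇒ d = δ/√(n/2) = 3.250/√(293/2) = 0.2685.

d ≈ 0.269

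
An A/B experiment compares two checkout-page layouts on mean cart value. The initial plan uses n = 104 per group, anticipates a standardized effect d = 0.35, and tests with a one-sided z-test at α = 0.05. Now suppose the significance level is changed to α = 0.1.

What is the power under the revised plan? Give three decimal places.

Power ≈ 0.893

δ = d·√(n/2) = 0.35 × √(104/2) = 2.5239 (unchanged). New critical value: z_{0.1} = 1.282.
Revised power = Φ(δ − 1.282) = Φ(1.242) = 0.8929.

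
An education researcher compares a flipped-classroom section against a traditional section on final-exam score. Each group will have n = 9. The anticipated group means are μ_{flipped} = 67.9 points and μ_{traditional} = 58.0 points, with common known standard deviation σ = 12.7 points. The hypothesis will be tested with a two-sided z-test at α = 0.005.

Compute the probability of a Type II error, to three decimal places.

β ≈ 0.876

Standardized effect: d = |μ_{flipped} − μ_{traditional}| / σ = |67.9 − 58.0| / 12.7 = 0.7795
Noncentrality parameter: δ = d·√(n/2) = 0.7795 × √(9/2) = 1.6536
Two-sided α = 0.005 → critical value z_{0.0025} = 2.807.
Power = Φ(δ − 2.807) + Φ(−δ − 2.807) = Φ(-1.153) + Φ(-4.461) = 0.1244 + 0.0000 = 0.1244.
Type II error: β = 1 − power = 1 − 0.1244 = 0.8756.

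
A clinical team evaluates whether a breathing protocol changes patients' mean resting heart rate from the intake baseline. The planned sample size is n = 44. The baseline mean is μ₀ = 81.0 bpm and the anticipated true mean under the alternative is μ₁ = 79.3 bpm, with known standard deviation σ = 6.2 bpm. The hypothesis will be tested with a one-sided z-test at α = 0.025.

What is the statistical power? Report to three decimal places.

Standardized effect: d = |μ₁ − μ₀| / σ = |79.3 − 81.0| / 6.2 = 0.2742
Noncentrality parameter: δ = d·√n = 0.2742 × √44 = 1.8188
One-sided α = 0.025 → critical value z_{0.025} = 1.960.
Power = Φ(δ − 1.960) = Φ(-0.141) = 0.4439.

Power ≈ 0.444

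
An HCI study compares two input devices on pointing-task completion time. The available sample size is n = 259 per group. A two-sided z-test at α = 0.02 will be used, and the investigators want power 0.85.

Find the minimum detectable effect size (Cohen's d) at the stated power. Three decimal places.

d ≈ 0.296

Required noncentrality: δ = z_{0.01} + z_{0.15} = 2.326 + 1.036 = 3.363.
(The second rejection-region term Φ(−δ − z_{α/2}) is negligible and dropped.)
δ = d·√(n/2) ⇒ d = δ/√(n/2) = 3.363/√(259/2) = 0.2955.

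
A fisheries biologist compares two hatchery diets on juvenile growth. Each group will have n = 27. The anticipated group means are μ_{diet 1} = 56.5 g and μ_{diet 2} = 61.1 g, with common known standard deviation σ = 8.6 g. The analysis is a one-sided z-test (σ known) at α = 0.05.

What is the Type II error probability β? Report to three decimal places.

β ≈ 0.374

Standardized effect: d = |μ_{diet 1} − μ_{diet 2}| / σ = |56.5 − 61.1| / 8.6 = 0.5349
Noncentrality parameter: δ = d·√(n/2) = 0.5349 × √(27/2) = 1.9653
One-sided α = 0.05 → critical value z_{0.05} = 1.645.
Power = P(Z > 1.645 − δ) = Φ(0.320) = 0.6257.
Type II error: β = 1 − power = 1 − 0.6257 = 0.3743.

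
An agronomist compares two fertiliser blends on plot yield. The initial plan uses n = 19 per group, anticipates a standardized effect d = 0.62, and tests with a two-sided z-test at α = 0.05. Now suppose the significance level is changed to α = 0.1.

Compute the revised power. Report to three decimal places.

Power ≈ 0.605

δ = d·√(n/2) = 0.62 × √(19/2) = 1.9110 (unchanged). New critical value: z_{0.05} = 1.645.
Revised power = Φ(δ − 1.645) + Φ(−δ − 1.645) = Φ(0.266) + Φ(-3.556) = 0.6049 + 0.0002 = 0.6051.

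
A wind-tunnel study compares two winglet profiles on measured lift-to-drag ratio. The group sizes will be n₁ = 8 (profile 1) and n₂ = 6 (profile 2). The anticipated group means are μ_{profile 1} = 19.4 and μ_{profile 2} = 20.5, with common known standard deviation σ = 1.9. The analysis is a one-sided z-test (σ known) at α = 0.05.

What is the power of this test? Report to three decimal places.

Standardized effect: d = |μ_{profile 1} − μ_{profile 2}| / σ = |19.4 − 20.5| / 1.9 = 0.5789
Noncentrality parameter: δ = d / √(1/n₁ + 1/n₂) = 0.5789 / √(1/8 + 1/6) = 1.0720
Critical value for a one-sided test at α = 0.05: z_α = 1.645.
Power = Φ(δ − 1.645) = Φ(-0.573) = 0.2834.

Power ≈ 0.283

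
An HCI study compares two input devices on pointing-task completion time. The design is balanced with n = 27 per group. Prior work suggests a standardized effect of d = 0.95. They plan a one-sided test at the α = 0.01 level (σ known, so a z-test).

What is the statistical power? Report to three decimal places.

Noncentrality parameter: δ = d·√(n/2) = 0.95 × √(27/2) = 3.4905
Critical value for a one-sided test at α = 0.01: z_α = 2.326.
Power = Φ(δ − 2.326) = Φ(1.164) = 0.8778.

Power ≈ 0.878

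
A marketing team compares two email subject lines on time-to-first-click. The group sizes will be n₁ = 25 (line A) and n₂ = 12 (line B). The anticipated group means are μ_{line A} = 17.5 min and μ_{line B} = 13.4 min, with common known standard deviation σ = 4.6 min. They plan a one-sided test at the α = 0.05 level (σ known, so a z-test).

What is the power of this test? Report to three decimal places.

Standardized effect: d = |μ_{line A} − μ_{line B}| / σ = |17.5 − 13.4| / 4.6 = 0.8913
Noncentrality parameter: δ = d / √(1/n₁ + 1/n₂) = 0.8913 / √(1/25 + 1/12) = 2.5380
One-sided α = 0.05 → critical value z_{0.05} = 1.645.
Power = Φ(δ − 1.645) = Φ(0.893) = 0.8141.

Power ≈ 0.814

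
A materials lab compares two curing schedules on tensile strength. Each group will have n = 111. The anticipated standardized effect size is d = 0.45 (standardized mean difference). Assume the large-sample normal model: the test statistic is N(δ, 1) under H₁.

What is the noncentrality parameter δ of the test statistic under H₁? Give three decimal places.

δ ≈ 3.352

The noncentrality parameter scales effect size by the design's sample-size factor: δ = d·√(n/2) = 0.45 × √(111/2) = 3.3524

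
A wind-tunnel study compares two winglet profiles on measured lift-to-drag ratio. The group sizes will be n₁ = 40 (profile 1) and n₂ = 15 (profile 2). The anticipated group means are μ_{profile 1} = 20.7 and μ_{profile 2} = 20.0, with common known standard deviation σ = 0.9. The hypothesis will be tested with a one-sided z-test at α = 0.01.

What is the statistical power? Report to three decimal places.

Power ≈ 0.596

Standardized effect: d = |μ_{profile 1} − μ_{profile 2}| / σ = |20.7 − 20.0| / 0.9 = 0.7778
Noncentrality parameter: δ = d / √(1/n₁ + 1/n₂) = 0.7778 / √(1/40 + 1/15) = 2.5689
Critical value for a one-sided test at α = 0.01: z_α = 2.326.
Power = Φ(δ − 2.326) = Φ(0.243) = 0.5958.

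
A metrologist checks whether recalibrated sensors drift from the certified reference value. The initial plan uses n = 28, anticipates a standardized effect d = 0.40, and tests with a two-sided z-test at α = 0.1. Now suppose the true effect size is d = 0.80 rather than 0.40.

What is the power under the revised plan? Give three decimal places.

With d = 0.80: δ = d·√n = 0.80 × √28 = 4.2332. Critical value z_{0.05} = 1.645.
Revised power = Φ(δ − 1.645) + Φ(−δ − 1.645) = Φ(2.588) + Φ(-5.878) = 0.9952 + 0.0000 = 0.9952.

Power ≈ 0.995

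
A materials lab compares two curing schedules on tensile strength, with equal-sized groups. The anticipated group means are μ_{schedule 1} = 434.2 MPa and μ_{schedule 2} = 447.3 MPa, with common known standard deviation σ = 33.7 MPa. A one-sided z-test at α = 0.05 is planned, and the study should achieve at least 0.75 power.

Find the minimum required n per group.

Standardized effect: d = |μ_{schedule 1} − μ_{schedule 2}| / σ = |434.2 − 447.3| / 33.7 = 0.3887
Set Φ(δ − 1.645) = 0.75; then δ − 1.645 = Φ⁻¹(0.75) = 0.674, giving δ = 2.319.
δ = d·√(n/2) ⇒ n = 2(δ/d)² = 2 × (2.319 / 0.3887)² = 71.20.
Rounding up, n = 72 per group.

n = 72 per group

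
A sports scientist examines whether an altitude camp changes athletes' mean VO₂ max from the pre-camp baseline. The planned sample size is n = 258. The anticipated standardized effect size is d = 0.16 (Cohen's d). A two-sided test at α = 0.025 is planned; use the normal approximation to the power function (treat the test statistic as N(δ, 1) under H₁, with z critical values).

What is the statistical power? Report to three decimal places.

Power ≈ 0.629

Noncentrality parameter: δ = d·√n = 0.16 × √258 = 2.5700
Two-sided α = 0.025 → critical value z_{0.0125} = 2.241.
Power = Φ(δ − 2.241) + Φ(−δ − 2.241) = Φ(0.329) + Φ(-4.811) = 0.6288 + 0.0000 = 0.6288.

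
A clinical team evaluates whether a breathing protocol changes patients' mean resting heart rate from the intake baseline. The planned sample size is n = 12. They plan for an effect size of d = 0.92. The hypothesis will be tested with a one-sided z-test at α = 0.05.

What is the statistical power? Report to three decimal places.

Power ≈ 0.938

Noncentrality parameter: δ = d·√n = 0.92 × √12 = 3.1870
One-sided α = 0.05 → critical value z_{0.05} = 1.645.
Power = Φ(δ − 1.645) = Φ(1.542) = 0.9385.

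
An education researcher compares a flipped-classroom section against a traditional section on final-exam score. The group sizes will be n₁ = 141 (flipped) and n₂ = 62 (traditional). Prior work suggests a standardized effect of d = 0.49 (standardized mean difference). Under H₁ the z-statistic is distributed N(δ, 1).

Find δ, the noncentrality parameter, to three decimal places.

δ = d / √(1/n₁ + 1/n₂) = 0.49 / √(1/141 + 1/62) = 3.2155

δ ≈ 3.216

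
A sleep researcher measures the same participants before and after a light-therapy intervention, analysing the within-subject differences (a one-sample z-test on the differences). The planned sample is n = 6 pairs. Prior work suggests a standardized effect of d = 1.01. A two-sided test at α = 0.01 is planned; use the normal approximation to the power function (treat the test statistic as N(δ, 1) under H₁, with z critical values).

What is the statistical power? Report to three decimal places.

Power ≈ 0.459

Noncentrality parameter: δ = d·√n = 1.01 × √6 = 2.4740
Two-sided α = 0.01 → critical value z_{0.005} = 2.576.
Power = Φ(δ − 2.576) + Φ(−δ − 2.576) = Φ(-0.102) + Φ(-5.050) = 0.4594 + 0.0000 = 0.4594.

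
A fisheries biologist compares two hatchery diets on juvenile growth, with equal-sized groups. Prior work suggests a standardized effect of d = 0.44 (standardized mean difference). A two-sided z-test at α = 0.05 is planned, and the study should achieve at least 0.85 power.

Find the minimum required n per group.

Set Φ(δ − 1.960) = 0.85; then δ − 1.960 = Φ⁻¹(0.85) = 1.036, giving δ = 2.996.
(Ignoring the negligible lower-tail rejection probability gives the usual closed-form inversion.)
δ = d·√(n/2) ⇒ n = 2(δ/d)² = 2 × (2.996 / 0.44)² = 92.75.
Round up to the next whole unit.

n = 93 per group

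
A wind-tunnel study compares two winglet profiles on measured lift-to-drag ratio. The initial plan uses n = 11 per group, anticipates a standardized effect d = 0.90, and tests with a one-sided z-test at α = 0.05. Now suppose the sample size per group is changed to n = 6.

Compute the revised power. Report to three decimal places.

With n = 6 per group: δ = d·√(n/2) = 0.90 × √(6/2) = 1.5588. Critical value z_{0.05} = 1.645.
Revised power = Φ(δ − 1.645) = Φ(-0.086) = 0.4657.

Power ≈ 0.466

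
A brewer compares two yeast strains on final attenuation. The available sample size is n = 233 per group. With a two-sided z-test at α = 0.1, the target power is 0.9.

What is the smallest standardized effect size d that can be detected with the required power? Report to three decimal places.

d ≈ 0.271

Required noncentrality: δ = z_{0.05} + z_{0.10} = 1.645 + 1.282 = 2.926.
(The second rejection-region term Φ(−δ − z_{α/2}) is negligible and dropped.)
δ = d·√(n/2) ⇒ d = δ/√(n/2) = 2.926/√(233/2) = 0.2711.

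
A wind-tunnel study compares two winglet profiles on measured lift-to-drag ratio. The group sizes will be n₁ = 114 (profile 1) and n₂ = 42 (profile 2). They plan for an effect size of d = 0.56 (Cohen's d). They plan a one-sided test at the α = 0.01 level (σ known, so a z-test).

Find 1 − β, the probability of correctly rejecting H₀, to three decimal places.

Power ≈ 0.781

Noncentrality parameter: δ = d / √(1/n₁ + 1/n₂) = 0.56 / √(1/114 + 1/42) = 3.1024
Critical value for a one-sided test at α = 0.01: z_α = 2.326.
Power = Φ(δ − 2.326) = Φ(0.776) = 0.7812.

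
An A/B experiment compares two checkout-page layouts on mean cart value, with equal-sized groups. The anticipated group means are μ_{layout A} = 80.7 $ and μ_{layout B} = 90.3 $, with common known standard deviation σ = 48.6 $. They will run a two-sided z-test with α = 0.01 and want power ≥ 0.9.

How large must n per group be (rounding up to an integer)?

n = 763 per group

Standardized effect: d = |μ_{layout A} − μ_{layout B}| / σ = |80.7 − 90.3| / 48.6 = 0.1975
For power 0.9 need Φ(δ − z_{0.005}) = 0.9, so δ = z_{0.005} + z_{0.10} = 2.576 + 1.282 = 3.857.
(The Φ(−δ − z_{α/2}) term is vanishingly small for δ > 0 and is dropped in the standard sample-size formula.)
δ = d·√(n/2) ⇒ n = 2(δ/d)² = 2 × (3.857 / 0.1975)² = 762.68.
Round up to the next whole unit.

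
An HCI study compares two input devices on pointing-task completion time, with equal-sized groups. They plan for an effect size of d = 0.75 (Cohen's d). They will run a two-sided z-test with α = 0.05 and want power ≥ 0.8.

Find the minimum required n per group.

n = 28 per group

Set Φ(δ − 1.960) = 0.8; then δ − 1.960 = Φ⁻¹(0.8) = 0.842, giving δ = 2.802.
(For δ > 0 the lower-tail rejection region contributes negligibly to power, so the one-term inversion is standard.)
δ = d·√(n/2) ⇒ n = 2(δ/d)² = 2 × (2.802 / 0.75)² = 27.91.
Round up to the next whole unit.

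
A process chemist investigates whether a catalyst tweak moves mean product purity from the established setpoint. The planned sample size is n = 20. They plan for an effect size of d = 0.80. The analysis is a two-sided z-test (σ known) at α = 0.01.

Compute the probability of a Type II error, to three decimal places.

β ≈ 0.158

Noncentrality parameter: δ = d·√n = 0.80 × √20 = 3.5777
Critical value for a two-sided test at α = 0.01: z_{α/2} = 2.576.
Power = Φ(δ − 2.576) + Φ(−δ − 2.576) = Φ(1.002) + Φ(-6.154) = 0.8418 + 0.0000 = 0.8418.
Type II error: β = 1 − power = 1 − 0.8418 = 0.1582.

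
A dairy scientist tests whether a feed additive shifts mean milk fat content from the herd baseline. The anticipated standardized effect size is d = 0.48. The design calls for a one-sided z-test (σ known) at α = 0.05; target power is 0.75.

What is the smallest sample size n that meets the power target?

n = 24

For power 0.75 need Φ(δ − z_{0.05}) = 0.75, so δ = z_{0.05} + z_{0.25} = 1.645 + 0.674 = 2.319.
δ = d·√n ⇒ n = (δ/d)² = (2.319 / 0.48)² = 23.35.
Rounding up, n = 24.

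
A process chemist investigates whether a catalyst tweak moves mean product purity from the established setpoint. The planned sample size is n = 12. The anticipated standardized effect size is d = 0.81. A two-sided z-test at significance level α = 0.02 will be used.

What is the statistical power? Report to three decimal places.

Noncentrality parameter: δ = d·√n = 0.81 × √12 = 2.8059
Critical value for a two-sided test at α = 0.02: z_{α/2} = 2.326.
Power = Φ(δ − 2.326) + Φ(−δ − 2.326) = Φ(0.480) + Φ(-5.132) = 0.6842 + 0.0000 = 0.6842.

Power ≈ 0.684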